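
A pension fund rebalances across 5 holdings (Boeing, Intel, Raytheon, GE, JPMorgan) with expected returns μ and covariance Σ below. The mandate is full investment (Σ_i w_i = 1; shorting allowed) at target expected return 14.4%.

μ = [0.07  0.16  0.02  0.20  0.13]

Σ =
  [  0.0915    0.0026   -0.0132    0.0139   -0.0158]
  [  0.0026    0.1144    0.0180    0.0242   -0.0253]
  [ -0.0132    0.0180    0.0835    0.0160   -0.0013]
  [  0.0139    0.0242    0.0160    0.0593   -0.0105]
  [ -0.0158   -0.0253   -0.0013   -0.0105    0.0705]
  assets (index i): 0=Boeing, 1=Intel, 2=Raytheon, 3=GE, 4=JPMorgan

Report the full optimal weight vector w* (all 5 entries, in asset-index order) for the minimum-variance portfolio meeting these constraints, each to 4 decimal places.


g=Σ⁻¹μ = [0.6572  1.4307  -0.5533  3.3131  2.9879]
h=Σ⁻¹𝟙 = [14.4435  9.4836  10.5015  10.7801  22.6239]
a=μᵀg=1.314900  b=𝟙ᵀg=7.835576  c=𝟙ᵀh=67.832610  D=ac−b²=27.796837
λ₁=(c·0.144−b)/D = (67.832610·0.144−7.835576)/27.796837 = 0.069516
λ₂=(a−b·0.144)/D = (1.314900−7.835576·0.144)/27.796837 = 0.006712
w* = 0.069516·g + 0.006712·h:
  w_0 = 0.069516·0.6572 + 0.006712·14.4435 = 0.1426  (Boeing)
  w_1 = 0.069516·1.4307 + 0.006712·9.4836 = 0.1631  (Intel)
  w_2 = 0.069516·-0.5533 + 0.006712·10.5015 = 0.0320  (Raytheon)
  w_3 = 0.069516·3.3131 + 0.006712·10.7801 = 0.3027  (GE)
  w_4 = 0.069516·2.9879 + 0.006712·22.6239 = 0.3596  (JPMorgan)
Σw_i=1.0000  μᵀw=0.1440
σ²=wᵀΣw=λ₁·μ_p+λ₂ = 0.069516·0.144 + 0.006712 = 0.016722 ≈ 0.0167

0.1426  0.1631  0.0320  0.3027  0.3596


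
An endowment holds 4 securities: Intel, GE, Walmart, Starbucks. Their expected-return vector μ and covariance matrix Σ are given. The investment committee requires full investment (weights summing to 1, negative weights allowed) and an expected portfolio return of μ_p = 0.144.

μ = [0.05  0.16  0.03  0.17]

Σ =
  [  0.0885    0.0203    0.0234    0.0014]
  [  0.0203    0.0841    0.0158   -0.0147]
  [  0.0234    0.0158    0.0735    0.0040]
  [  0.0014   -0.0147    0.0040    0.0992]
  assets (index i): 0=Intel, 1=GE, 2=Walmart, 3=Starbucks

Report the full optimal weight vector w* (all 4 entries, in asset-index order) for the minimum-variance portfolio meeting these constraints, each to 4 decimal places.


0.0877  0.4274  0.0800  0.4049

g=Σ⁻¹μ = [0.0649  2.2877  -0.2164  2.0605]
h=Σ⁻¹𝟙 = [6.3795  10.6844  8.6668  11.2244]
a=μᵀg=0.713064  b=𝟙ᵀg=4.196638  c=𝟙ᵀh=36.955146  D=ac−b²=8.739622
λ₁=(c·0.144−b)/D = (36.955146·0.144−4.196638)/8.739622 = 0.128713
λ₂=(a−b·0.144)/D = (0.713064−4.196638·0.144)/8.739622 = 0.012443
w* = 0.128713·g + 0.012443·h:
  w_0 = 0.128713·0.0649 + 0.012443·6.3795 = 0.0877  (Intel)
  w_1 = 0.128713·2.2877 + 0.012443·10.6844 = 0.4274  (GE)
  w_2 = 0.128713·-0.2164 + 0.012443·8.6668 = 0.0800  (Walmart)
  w_3 = 0.128713·2.0605 + 0.012443·11.2244 = 0.4049  (Starbucks)
Σw_i=1.0000  μᵀw=0.1440
σ²=wᵀΣw=λ₁·μ_p+λ₂ = 0.128713·0.144 + 0.012443 = 0.030978 ≈ 0.0310


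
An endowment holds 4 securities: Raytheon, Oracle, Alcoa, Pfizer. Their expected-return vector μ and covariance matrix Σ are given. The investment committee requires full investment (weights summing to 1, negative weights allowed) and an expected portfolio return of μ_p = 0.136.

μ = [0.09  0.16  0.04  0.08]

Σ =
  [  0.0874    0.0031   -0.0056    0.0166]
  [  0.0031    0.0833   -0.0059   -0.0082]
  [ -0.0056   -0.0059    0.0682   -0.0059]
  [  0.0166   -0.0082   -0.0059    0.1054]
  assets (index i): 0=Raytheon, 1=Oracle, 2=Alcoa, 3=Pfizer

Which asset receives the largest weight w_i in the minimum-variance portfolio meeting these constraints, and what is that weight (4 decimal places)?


Oracle (0.6761)

g=Σ⁻¹μ = [0.8574  2.0350  0.9050  0.8330]
h=Σ⁻¹𝟙 = [10.1869  13.8481  17.5574  9.9435]
a=μᵀg=0.505593  b=𝟙ᵀg=4.630286  c=𝟙ᵀh=51.535839  D=ac−b²=4.616590
λ₁=(c·0.136−b)/D = (51.535839·0.136−4.630286)/4.616590 = 0.515226
λ₂=(a−b·0.136)/D = (0.505593−4.630286·0.136)/4.616590 = -0.026887
w* = 0.515226·g + -0.026887·h:
  w_0 = 0.515226·0.8574 + -0.026887·10.1869 = 0.1678  (Raytheon)
  w_1 = 0.515226·2.0350 + -0.026887·13.8481 = 0.6761  (Oracle)
  w_2 = 0.515226·0.9050 + -0.026887·17.5574 = -0.0058  (Alcoa)
  w_3 = 0.515226·0.8330 + -0.026887·9.9435 = 0.1618  (Pfizer)
Σw_i=1.0000  μᵀw=0.1360
σ²=wᵀΣw=λ₁·μ_p+λ₂ = 0.515226·0.136 + -0.026887 = 0.043184 ≈ 0.0432


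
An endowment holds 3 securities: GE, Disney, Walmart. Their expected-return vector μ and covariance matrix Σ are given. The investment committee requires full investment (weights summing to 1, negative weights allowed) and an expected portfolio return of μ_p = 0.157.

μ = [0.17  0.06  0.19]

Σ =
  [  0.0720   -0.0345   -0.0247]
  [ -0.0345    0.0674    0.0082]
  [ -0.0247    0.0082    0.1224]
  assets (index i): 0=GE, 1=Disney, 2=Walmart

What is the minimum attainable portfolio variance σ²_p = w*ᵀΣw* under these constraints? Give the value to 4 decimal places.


0.0197

x=Σ⁻¹μ = [4.5514  2.9433  2.2736]
y=Σ⁻¹𝟙 = [32.6311  29.9890  12.7457]
a=μᵀx=1.382319  b=𝟙ᵀx=9.768320  c=𝟙ᵀy=75.365851  D=ac−b²=8.759577
λ₁=(c·0.157−b)/D = (75.365851·0.157−9.768320)/8.759577 = 0.235641
λ₂=(a−b·0.157)/D = (1.382319−9.768320·0.157)/8.759577 = -0.017273
w* = 0.235641·x + -0.017273·y:
  w_0 = 0.235641·4.5514 + -0.017273·32.6311 = 0.5089  (GE)
  w_1 = 0.235641·2.9433 + -0.017273·29.9890 = 0.1756  (Disney)
  w_2 = 0.235641·2.2736 + -0.017273·12.7457 = 0.3156  (Walmart)
Σw_i=1.0000  μᵀw=0.1570
σ²=wᵀΣw=λ₁·μ_p+λ₂ = 0.235641·0.157 + -0.017273 = 0.019722 ≈ 0.0197


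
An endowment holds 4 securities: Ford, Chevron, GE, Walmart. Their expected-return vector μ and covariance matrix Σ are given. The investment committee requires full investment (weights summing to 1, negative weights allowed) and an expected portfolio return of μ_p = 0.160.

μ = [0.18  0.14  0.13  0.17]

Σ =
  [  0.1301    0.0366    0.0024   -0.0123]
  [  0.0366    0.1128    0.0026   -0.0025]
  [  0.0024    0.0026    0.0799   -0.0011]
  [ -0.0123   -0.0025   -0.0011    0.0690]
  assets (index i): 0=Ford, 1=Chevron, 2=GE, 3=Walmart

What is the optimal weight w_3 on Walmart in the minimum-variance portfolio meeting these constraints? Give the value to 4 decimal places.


u=Σ⁻¹μ = [1.3861  0.8159  1.5969  2.7659]
v=Σ⁻¹𝟙 = [7.1262  6.6283  12.3089  16.1995]
a=μᵀu=1.041513  b=𝟙ᵀu=6.564747  c=𝟙ᵀv=42.262895  D=ac−b²=0.921477
λ₁=(c·0.160−b)/D = (42.262895·0.160−6.564747)/0.921477 = 0.214131
λ₂=(a−b·0.160)/D = (1.041513−6.564747·0.160)/0.921477 = -0.009600
w* = 0.214131·u + -0.009600·v:
  w_0 = 0.214131·1.3861 + -0.009600·7.1262 = 0.2284  (Ford)
  w_1 = 0.214131·0.8159 + -0.009600·6.6283 = 0.1111  (Chevron)
  w_2 = 0.214131·1.5969 + -0.009600·12.3089 = 0.2238  (GE)
  w_3 = 0.214131·2.7659 + -0.009600·16.1995 = 0.4367  (Walmart)
Σw_i=1.0000  μᵀw=0.1600
σ²=wᵀΣw=λ₁·μ_p+λ₂ = 0.214131·0.160 + -0.009600 = 0.024661 ≈ 0.0247

0.4367


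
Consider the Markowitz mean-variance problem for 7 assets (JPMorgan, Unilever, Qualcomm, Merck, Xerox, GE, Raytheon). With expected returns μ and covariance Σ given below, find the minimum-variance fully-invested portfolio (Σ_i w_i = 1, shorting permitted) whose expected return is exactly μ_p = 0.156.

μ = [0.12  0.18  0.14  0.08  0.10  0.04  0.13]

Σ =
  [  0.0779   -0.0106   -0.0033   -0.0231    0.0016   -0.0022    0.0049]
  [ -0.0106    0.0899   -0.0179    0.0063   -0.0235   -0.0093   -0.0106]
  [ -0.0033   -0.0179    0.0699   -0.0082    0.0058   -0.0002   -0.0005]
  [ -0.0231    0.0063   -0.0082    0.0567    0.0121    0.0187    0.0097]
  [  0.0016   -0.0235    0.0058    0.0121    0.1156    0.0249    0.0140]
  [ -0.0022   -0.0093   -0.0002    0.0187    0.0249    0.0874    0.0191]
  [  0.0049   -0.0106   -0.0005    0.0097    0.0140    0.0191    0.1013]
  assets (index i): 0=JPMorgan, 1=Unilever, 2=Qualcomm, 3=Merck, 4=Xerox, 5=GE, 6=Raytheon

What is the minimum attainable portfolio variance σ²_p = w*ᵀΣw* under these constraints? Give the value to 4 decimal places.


0.0173

g=Σ⁻¹μ = [2.6687  3.1599  3.1284  2.2388  0.9674  -0.1441  1.1794]
h=Σ⁻¹𝟙 = [23.1308  19.8576  22.7693  23.6782  6.6990  5.7579  6.6643]
a=μᵀg=1.750420  b=𝟙ᵀg=13.198601  c=𝟙ᵀh=108.557118  D=ac−b²=15.817507
λ₁=(c·0.156−b)/D = (108.557118·0.156−13.198601)/15.817507 = 0.236214
λ₂=(a−b·0.156)/D = (1.750420−13.198601·0.156)/15.817507 = -0.019508
w* = 0.236214·g + -0.019508·h:
  w_0 = 0.236214·2.6687 + -0.019508·23.1308 = 0.1792  (JPMorgan)
  w_1 = 0.236214·3.1599 + -0.019508·19.8576 = 0.3590  (Unilever)
  w_2 = 0.236214·3.1284 + -0.019508·22.7693 = 0.2948  (Qualcomm)
  w_3 = 0.236214·2.2388 + -0.019508·23.6782 = 0.0669  (Merck)
  w_4 = 0.236214·0.9674 + -0.019508·6.6990 = 0.0978  (Xerox)
  w_5 = 0.236214·-0.1441 + -0.019508·5.7579 = -0.1464  (GE)
  w_6 = 0.236214·1.1794 + -0.019508·6.6643 = 0.1486  (Raytheon)
Σw_i=1.0000  μᵀw=0.1560
σ²=wᵀΣw=λ₁·μ_p+λ₂ = 0.236214·0.156 + -0.019508 = 0.017342 ≈ 0.0173


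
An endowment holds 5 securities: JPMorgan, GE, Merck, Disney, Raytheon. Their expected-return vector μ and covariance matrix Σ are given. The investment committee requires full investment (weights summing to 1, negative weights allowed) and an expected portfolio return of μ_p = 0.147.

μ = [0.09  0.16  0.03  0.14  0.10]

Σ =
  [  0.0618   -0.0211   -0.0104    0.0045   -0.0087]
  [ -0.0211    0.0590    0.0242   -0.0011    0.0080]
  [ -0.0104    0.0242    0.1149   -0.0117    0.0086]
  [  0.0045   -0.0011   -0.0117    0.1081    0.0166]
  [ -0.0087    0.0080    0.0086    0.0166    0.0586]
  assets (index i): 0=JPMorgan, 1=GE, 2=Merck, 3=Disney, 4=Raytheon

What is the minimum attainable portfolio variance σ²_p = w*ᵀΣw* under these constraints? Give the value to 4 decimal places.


g=Σ⁻¹μ = [2.7802  3.6429  -0.2587  0.9760  1.3834]
h=Σ⁻¹𝟙 = [26.3458  21.9723  6.0040  6.6933  15.1994]
a=μᵀg=1.100299  b=𝟙ᵀg=8.523827  c=𝟙ᵀh=76.214955  D=ac−b²=11.203593
λ₁=(c·0.147−b)/D = (76.214955·0.147−8.523827)/11.203593 = 0.239189
λ₂=(a−b·0.147)/D = (1.100299−8.523827·0.147)/11.203593 = -0.013630
w* = 0.239189·g + -0.013630·h:
  w_0 = 0.239189·2.7802 + -0.013630·26.3458 = 0.3059  (JPMorgan)
  w_1 = 0.239189·3.6429 + -0.013630·21.9723 = 0.5719  (GE)
  w_2 = 0.239189·-0.2587 + -0.013630·6.0040 = -0.1437  (Merck)
  w_3 = 0.239189·0.9760 + -0.013630·6.6933 = 0.1422  (Disney)
  w_4 = 0.239189·1.3834 + -0.013630·15.1994 = 0.1237  (Raytheon)
Σw_i=1.0000  μᵀw=0.1470
σ²=wᵀΣw=λ₁·μ_p+λ₂ = 0.239189·0.147 + -0.013630 = 0.021531 ≈ 0.0215

0.0215


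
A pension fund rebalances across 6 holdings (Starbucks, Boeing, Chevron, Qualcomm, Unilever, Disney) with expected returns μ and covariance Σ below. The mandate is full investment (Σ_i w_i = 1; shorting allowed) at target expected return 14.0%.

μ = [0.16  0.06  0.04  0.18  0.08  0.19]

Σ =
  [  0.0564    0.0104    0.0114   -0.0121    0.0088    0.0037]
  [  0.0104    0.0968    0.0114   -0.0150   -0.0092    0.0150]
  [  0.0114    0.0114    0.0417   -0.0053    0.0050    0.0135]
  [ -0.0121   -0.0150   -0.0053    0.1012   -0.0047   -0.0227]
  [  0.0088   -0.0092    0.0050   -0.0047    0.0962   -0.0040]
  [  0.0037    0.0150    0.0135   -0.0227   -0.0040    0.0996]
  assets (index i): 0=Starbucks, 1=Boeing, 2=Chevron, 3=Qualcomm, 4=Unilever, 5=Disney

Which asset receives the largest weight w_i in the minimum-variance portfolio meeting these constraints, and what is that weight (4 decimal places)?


Qualcomm (0.2517)

p=Σ⁻¹μ = [3.1700  0.4798  -0.5854  2.7914  0.8569  2.4676]
q=Σ⁻¹𝟙 = [14.2575  8.9650  15.1535  16.4980  10.3942  10.2840]
a=μᵀp=1.552425  b=𝟙ᵀp=9.180371  c=𝟙ᵀq=75.552126  D=ac−b²=33.009776
λ₁=(c·0.140−b)/D = (75.552126·0.140−9.180371)/33.009776 = 0.042319
λ₂=(a−b·0.140)/D = (1.552425−9.180371·0.140)/33.009776 = 0.008094
w* = 0.042319·p + 0.008094·q:
  w_0 = 0.042319·3.1700 + 0.008094·14.2575 = 0.2495  (Starbucks)
  w_1 = 0.042319·0.4798 + 0.008094·8.9650 = 0.0929  (Boeing)
  w_2 = 0.042319·-0.5854 + 0.008094·15.1535 = 0.0979  (Chevron)
  w_3 = 0.042319·2.7914 + 0.008094·16.4980 = 0.2517  (Qualcomm)
  w_4 = 0.042319·0.8569 + 0.008094·10.3942 = 0.1204  (Unilever)
  w_5 = 0.042319·2.4676 + 0.008094·10.2840 = 0.1877  (Disney)
Σw_i=1.0000  μᵀw=0.1400
σ²=wᵀΣw=λ₁·μ_p+λ₂ = 0.042319·0.140 + 0.008094 = 0.014018 ≈ 0.0140


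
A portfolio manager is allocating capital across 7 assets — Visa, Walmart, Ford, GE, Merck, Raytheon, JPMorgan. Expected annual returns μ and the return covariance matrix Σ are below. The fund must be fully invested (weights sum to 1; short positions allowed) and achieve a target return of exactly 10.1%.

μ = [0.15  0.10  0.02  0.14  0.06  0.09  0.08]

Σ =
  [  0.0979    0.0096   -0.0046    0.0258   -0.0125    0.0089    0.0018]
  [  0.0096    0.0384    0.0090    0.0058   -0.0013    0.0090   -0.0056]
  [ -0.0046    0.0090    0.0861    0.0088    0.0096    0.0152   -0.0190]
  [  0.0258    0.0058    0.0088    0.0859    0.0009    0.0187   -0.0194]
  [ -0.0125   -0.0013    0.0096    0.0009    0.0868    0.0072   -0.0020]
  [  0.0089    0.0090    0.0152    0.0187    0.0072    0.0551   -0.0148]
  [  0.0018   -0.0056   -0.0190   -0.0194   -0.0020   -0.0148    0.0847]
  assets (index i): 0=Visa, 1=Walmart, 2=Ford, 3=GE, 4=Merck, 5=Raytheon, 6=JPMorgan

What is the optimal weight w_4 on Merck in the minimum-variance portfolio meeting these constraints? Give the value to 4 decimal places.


0.1060

u=Σ⁻¹μ = [0.9518  2.1897  0.0003  1.3260  0.8015  0.9873  1.5643]
v=Σ⁻¹𝟙 = [6.1626  21.3187  9.8301  9.1255  11.0280  11.7092  19.6866]
a=μᵀu=0.809481  b=𝟙ᵀu=7.820877  c=𝟙ᵀv=88.860757  D=ac−b²=10.764977
λ₁=(c·0.101−b)/D = (88.860757·0.101−7.820877)/10.764977 = 0.107205
λ₂=(a−b·0.101)/D = (0.809481−7.820877·0.101)/10.764977 = 0.001818
w* = 0.107205·u + 0.001818·v:
  w_0 = 0.107205·0.9518 + 0.001818·6.1626 = 0.1132  (Visa)
  w_1 = 0.107205·2.1897 + 0.001818·21.3187 = 0.2735  (Walmart)
  w_2 = 0.107205·0.0003 + 0.001818·9.8301 = 0.0179  (Ford)
  w_3 = 0.107205·1.3260 + 0.001818·9.1255 = 0.1587  (GE)
  w_4 = 0.107205·0.8015 + 0.001818·11.0280 = 0.1060  (Merck)
  w_5 = 0.107205·0.9873 + 0.001818·11.7092 = 0.1271  (Raytheon)
  w_6 = 0.107205·1.5643 + 0.001818·19.6866 = 0.2035  (JPMorgan)
Σw_i=1.0000  μᵀw=0.1010
σ²=wᵀΣw=λ₁·μ_p+λ₂ = 0.107205·0.101 + 0.001818 = 0.012646 ≈ 0.0126


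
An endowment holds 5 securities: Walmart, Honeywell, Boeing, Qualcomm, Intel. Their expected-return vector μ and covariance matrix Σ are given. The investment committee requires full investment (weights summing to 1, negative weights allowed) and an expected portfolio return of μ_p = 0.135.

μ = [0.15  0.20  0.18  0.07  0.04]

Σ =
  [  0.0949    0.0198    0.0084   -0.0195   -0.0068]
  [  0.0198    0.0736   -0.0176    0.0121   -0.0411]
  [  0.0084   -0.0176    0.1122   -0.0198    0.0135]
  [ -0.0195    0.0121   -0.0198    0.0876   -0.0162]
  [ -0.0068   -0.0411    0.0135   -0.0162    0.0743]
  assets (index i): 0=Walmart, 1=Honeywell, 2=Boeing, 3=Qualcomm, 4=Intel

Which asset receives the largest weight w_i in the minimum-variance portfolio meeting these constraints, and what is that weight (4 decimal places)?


Honeywell (0.3614)

x=Σ⁻¹μ = [0.9887  4.3873  2.1138  1.4432  2.9863]
y=Σ⁻¹𝟙 = [9.4907  28.8255  12.0803  18.2035  32.0468]
a=μᵀx=1.626718  b=𝟙ᵀx=11.919275  c=𝟙ᵀy=100.646820  D=ac−b²=21.654878
λ₁=(c·0.135−b)/D = (100.646820·0.135−11.919275)/21.654878 = 0.077029
λ₂=(a−b·0.135)/D = (1.626718−11.919275·0.135)/21.654878 = 0.000813
w* = 0.077029·x + 0.000813·y:
  w_0 = 0.077029·0.9887 + 0.000813·9.4907 = 0.0839  (Walmart)
  w_1 = 0.077029·4.3873 + 0.000813·28.8255 = 0.3614  (Honeywell)
  w_2 = 0.077029·2.1138 + 0.000813·12.0803 = 0.1727  (Boeing)
  w_3 = 0.077029·1.4432 + 0.000813·18.2035 = 0.1260  (Qualcomm)
  w_4 = 0.077029·2.9863 + 0.000813·32.0468 = 0.2561  (Intel)
Σw_i=1.0000  μᵀw=0.1350
σ²=wᵀΣw=λ₁·μ_p+λ₂ = 0.077029·0.135 + 0.000813 = 0.011212 ≈ 0.0112


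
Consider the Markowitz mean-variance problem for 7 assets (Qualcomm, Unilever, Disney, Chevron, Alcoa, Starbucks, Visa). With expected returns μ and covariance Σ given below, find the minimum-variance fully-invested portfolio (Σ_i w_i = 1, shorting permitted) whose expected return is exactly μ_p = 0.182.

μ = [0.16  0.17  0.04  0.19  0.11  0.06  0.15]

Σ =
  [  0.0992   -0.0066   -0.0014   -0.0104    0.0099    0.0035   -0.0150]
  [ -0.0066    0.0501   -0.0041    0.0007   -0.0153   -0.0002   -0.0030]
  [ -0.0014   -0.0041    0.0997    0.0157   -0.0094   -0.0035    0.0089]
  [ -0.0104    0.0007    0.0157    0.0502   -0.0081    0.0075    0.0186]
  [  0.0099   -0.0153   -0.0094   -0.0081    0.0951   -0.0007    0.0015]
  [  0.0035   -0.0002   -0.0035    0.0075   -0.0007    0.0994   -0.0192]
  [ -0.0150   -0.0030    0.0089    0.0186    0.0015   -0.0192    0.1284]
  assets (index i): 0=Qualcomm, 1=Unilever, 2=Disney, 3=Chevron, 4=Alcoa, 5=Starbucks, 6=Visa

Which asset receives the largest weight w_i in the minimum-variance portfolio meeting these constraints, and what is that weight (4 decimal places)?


Chevron (0.4028)

u=Σ⁻¹μ = [2.2634  4.2988  0.0830  4.0546  1.9539  0.4330  0.9819]
v=Σ⁻¹𝟙 = [13.1356  27.6610  9.7865  17.1949  15.9776  10.3907  8.1669]
a=μᵀu=2.254818  b=𝟙ᵀu=14.068565  c=𝟙ᵀv=102.313146  D=ac−b²=32.773054
λ₁=(c·0.182−b)/D = (102.313146·0.182−14.068565)/32.773054 = 0.138908
λ₂=(a−b·0.182)/D = (2.254818−14.068565·0.182)/32.773054 = -0.009327
w* = 0.138908·u + -0.009327·v:
  w_0 = 0.138908·2.2634 + -0.009327·13.1356 = 0.1919  (Qualcomm)
  w_1 = 0.138908·4.2988 + -0.009327·27.6610 = 0.3391  (Unilever)
  w_2 = 0.138908·0.0830 + -0.009327·9.7865 = -0.0797  (Disney)
  w_3 = 0.138908·4.0546 + -0.009327·17.1949 = 0.4028  (Chevron)
  w_4 = 0.138908·1.9539 + -0.009327·15.9776 = 0.1224  (Alcoa)
  w_5 = 0.138908·0.4330 + -0.009327·10.3907 = -0.0368  (Starbucks)
  w_6 = 0.138908·0.9819 + -0.009327·8.1669 = 0.0602  (Visa)
Σw_i=1.0000  μᵀw=0.1820
σ²=wᵀΣw=λ₁·μ_p+λ₂ = 0.138908·0.182 + -0.009327 = 0.015955 ≈ 0.0160


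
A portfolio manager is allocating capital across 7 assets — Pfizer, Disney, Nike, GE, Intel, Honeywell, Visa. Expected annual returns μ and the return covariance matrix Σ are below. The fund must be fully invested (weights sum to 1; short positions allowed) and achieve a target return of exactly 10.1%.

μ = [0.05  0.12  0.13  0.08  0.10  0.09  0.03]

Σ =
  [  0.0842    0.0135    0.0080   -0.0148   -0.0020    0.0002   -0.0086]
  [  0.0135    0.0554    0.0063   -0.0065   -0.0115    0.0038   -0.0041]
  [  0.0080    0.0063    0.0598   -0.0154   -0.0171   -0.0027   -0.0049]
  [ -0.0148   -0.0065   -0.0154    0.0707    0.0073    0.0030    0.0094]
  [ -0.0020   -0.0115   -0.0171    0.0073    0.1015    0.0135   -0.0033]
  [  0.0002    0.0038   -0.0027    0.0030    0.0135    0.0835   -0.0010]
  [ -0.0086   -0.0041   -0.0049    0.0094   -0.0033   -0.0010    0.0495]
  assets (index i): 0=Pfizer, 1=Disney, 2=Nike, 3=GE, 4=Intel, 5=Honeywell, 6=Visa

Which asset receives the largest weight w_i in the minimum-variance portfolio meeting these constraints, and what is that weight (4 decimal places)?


Nike (0.2763)

u=Σ⁻¹μ = [0.3893  2.2838  2.8797  1.7341  1.5407  0.7659  0.9368]
v=Σ⁻¹𝟙 = [12.6451  18.5509  24.4354  18.7463  14.5326  9.1554  23.9482]
a=μᵀu=1.057718  b=𝟙ᵀu=10.530353  c=𝟙ᵀv=122.013816  D=ac−b²=18.167937
λ₁=(c·0.101−b)/D = (122.013816·0.101−10.530353)/18.167937 = 0.098693
λ₂=(a−b·0.101)/D = (1.057718−10.530353·0.101)/18.167937 = -0.000322
w* = 0.098693·u + -0.000322·v:
  w_0 = 0.098693·0.3893 + -0.000322·12.6451 = 0.0344  (Pfizer)
  w_1 = 0.098693·2.2838 + -0.000322·18.5509 = 0.2194  (Disney)
  w_2 = 0.098693·2.8797 + -0.000322·24.4354 = 0.2763  (Nike)
  w_3 = 0.098693·1.7341 + -0.000322·18.7463 = 0.1651  (GE)
  w_4 = 0.098693·1.5407 + -0.000322·14.5326 = 0.1474  (Intel)
  w_5 = 0.098693·0.7659 + -0.000322·9.1554 = 0.0726  (Honeywell)
  w_6 = 0.098693·0.9368 + -0.000322·23.9482 = 0.0847  (Visa)
Σw_i=1.0000  μᵀw=0.1010
σ²=wᵀΣw=λ₁·μ_p+λ₂ = 0.098693·0.101 + -0.000322 = 0.009646 ≈ 0.0096


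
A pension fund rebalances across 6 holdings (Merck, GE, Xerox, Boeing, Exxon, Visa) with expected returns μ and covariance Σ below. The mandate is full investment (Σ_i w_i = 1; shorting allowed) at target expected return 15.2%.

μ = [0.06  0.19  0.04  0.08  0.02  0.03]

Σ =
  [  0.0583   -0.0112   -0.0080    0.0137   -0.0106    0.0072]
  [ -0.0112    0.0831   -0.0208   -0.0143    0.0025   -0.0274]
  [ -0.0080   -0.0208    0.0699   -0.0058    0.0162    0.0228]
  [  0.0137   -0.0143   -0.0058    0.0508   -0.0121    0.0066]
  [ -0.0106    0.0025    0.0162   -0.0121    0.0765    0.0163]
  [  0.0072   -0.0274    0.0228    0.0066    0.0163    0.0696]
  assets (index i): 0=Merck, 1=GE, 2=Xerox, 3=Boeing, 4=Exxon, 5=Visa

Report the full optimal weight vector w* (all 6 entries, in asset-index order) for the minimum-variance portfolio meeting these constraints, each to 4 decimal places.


p=Σ⁻¹μ = [1.3090  3.5704  1.6476  2.3341  0.1538  0.9041]
q=Σ⁻¹𝟙 = [20.0565  27.6088  20.4818  25.8819  12.3382  11.1086]
a=μᵀp=1.039737  b=𝟙ᵀp=9.918919  c=𝟙ᵀq=117.475868  D=ac−b²=23.759105
λ₁=(c·0.152−b)/D = (117.475868·0.152−9.918919)/23.759105 = 0.334079
λ₂=(a−b·0.152)/D = (1.039737−9.918919·0.152)/23.759105 = -0.019695
w* = 0.334079·p + -0.019695·q:
  w_0 = 0.334079·1.3090 + -0.019695·20.0565 = 0.0423  (Merck)
  w_1 = 0.334079·3.5704 + -0.019695·27.6088 = 0.6490  (GE)
  w_2 = 0.334079·1.6476 + -0.019695·20.4818 = 0.1470  (Xerox)
  w_3 = 0.334079·2.3341 + -0.019695·25.8819 = 0.2700  (Boeing)
  w_4 = 0.334079·0.1538 + -0.019695·12.3382 = -0.1916  (Exxon)
  w_5 = 0.334079·0.9041 + -0.019695·11.1086 = 0.0833  (Visa)
Σw_i=1.0000  μᵀw=0.1520
σ²=wᵀΣw=λ₁·μ_p+λ₂ = 0.334079·0.152 + -0.019695 = 0.031085 ≈ 0.0311

0.0423  0.6490  0.1470  0.2700  -0.1916  0.0833


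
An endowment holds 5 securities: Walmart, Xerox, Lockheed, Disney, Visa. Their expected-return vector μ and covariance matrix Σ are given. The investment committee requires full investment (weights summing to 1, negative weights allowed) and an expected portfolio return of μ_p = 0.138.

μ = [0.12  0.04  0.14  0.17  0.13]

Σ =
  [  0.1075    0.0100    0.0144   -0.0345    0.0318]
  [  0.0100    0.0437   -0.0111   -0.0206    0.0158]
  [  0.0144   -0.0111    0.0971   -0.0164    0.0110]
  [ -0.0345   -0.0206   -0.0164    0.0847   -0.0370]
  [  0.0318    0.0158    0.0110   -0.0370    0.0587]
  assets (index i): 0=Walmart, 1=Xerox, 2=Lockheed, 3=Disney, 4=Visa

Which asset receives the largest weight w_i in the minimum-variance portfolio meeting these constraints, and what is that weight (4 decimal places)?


g=Σ⁻¹μ = [1.1417  2.1345  1.9333  5.0419  3.8373]
h=Σ⁻¹𝟙 = [8.9341  34.0951  16.4987  37.1217  23.3256]
a=μᵀg=1.849025  b=𝟙ᵀg=14.088728  c=𝟙ᵀh=119.975199  D=ac−b²=23.344900
λ₁=(c·0.138−b)/D = (119.975199·0.138−14.088728)/23.344900 = 0.105713
λ₂=(a−b·0.138)/D = (1.849025−14.088728·0.138)/23.344900 = -0.004079
w* = 0.105713·g + -0.004079·h:
  w_0 = 0.105713·1.1417 + -0.004079·8.9341 = 0.0843  (Walmart)
  w_1 = 0.105713·2.1345 + -0.004079·34.0951 = 0.0866  (Xerox)
  w_2 = 0.105713·1.9333 + -0.004079·16.4987 = 0.1371  (Lockheed)
  w_3 = 0.105713·5.0419 + -0.004079·37.1217 = 0.3816  (Disney)
  w_4 = 0.105713·3.8373 + -0.004079·23.3256 = 0.3105  (Visa)
Σw_i=1.0000  μᵀw=0.1380
σ²=wᵀΣw=λ₁·μ_p+λ₂ = 0.105713·0.138 + -0.004079 = 0.010510 ≈ 0.0105

Disney (0.3816)


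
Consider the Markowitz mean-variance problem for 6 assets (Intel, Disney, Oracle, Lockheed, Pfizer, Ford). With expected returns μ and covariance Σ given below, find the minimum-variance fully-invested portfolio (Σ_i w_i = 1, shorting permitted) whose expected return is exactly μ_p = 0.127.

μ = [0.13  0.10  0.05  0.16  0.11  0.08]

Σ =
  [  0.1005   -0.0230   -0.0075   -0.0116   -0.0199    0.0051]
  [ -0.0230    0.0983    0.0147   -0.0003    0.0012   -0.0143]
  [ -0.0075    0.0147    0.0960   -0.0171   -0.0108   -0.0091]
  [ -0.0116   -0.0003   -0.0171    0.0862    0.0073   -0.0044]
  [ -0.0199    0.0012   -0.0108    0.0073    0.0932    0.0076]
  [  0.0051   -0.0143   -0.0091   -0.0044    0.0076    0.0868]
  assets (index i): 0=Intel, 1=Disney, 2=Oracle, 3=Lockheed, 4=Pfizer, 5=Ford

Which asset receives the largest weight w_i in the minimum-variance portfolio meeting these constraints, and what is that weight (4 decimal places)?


Lockheed (0.3282)

x=Σ⁻¹μ = [2.2342  1.5236  1.1530  2.3228  1.4957  1.1491]
y=Σ⁻¹𝟙 = [18.2789  14.0471  15.5588  16.7438  13.7988  14.0327]
a=μᵀx=1.128562  b=𝟙ᵀx=9.878413  c=𝟙ᵀy=92.460208  D=ac−b²=6.764056
λ₁=(c·0.127−b)/D = (92.460208·0.127−9.878413)/6.764056 = 0.275579
λ₂=(a−b·0.127)/D = (1.128562−9.878413·0.127)/6.764056 = -0.018627
w* = 0.275579·x + -0.018627·y:
  w_0 = 0.275579·2.2342 + -0.018627·18.2789 = 0.2752  (Intel)
  w_1 = 0.275579·1.5236 + -0.018627·14.0471 = 0.1582  (Disney)
  w_2 = 0.275579·1.1530 + -0.018627·15.5588 = 0.0279  (Oracle)
  w_3 = 0.275579·2.3228 + -0.018627·16.7438 = 0.3282  (Lockheed)
  w_4 = 0.275579·1.4957 + -0.018627·13.7988 = 0.1551  (Pfizer)
  w_5 = 0.275579·1.1491 + -0.018627·14.0327 = 0.0553  (Ford)
Σw_i=1.0000  μᵀw=0.1270
σ²=wᵀΣw=λ₁·μ_p+λ₂ = 0.275579·0.127 + -0.018627 = 0.016371 ≈ 0.0164


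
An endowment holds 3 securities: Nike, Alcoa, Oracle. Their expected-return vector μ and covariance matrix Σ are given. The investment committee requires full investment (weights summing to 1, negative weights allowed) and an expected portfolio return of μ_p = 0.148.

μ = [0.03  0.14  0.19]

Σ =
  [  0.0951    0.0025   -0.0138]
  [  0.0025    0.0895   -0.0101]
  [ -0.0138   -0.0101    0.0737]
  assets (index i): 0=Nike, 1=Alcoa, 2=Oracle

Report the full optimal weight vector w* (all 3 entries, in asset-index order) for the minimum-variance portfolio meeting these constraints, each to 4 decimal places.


0.1592  0.3306  0.5102

u=Σ⁻¹μ = [0.6964  1.8795  2.9660]
v=Σ⁻¹𝟙 = [12.7485  12.8159  17.7119]
a=μᵀu=0.847563  b=𝟙ᵀu=5.541944  c=𝟙ᵀv=43.276325  D=ac−b²=5.966265
λ₁=(c·0.148−b)/D = (43.276325·0.148−5.541944)/5.966265 = 0.144639
λ₂=(a−b·0.148)/D = (0.847563−5.541944·0.148)/5.966265 = 0.004585
w* = 0.144639·u + 0.004585·v:
  w_0 = 0.144639·0.6964 + 0.004585·12.7485 = 0.1592  (Nike)
  w_1 = 0.144639·1.8795 + 0.004585·12.8159 = 0.3306  (Alcoa)
  w_2 = 0.144639·2.9660 + 0.004585·17.7119 = 0.5102  (Oracle)
Σw_i=1.0000  μᵀw=0.1480
σ²=wᵀΣw=λ₁·μ_p+λ₂ = 0.144639·0.148 + 0.004585 = 0.025991 ≈ 0.0260


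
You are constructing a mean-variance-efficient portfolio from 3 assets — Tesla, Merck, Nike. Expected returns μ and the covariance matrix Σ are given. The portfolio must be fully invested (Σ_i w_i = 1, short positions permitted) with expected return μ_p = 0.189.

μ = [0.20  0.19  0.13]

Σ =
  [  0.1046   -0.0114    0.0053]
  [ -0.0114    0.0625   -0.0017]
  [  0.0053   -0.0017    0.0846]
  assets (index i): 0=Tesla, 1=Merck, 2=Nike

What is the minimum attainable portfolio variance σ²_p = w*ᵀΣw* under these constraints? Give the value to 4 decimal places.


p=Σ⁻¹μ = [2.2174  3.4844  1.4677]
q=Σ⁻¹𝟙 = [10.9735  18.3144  11.5009]
a=μᵀp=1.296325  b=𝟙ᵀp=7.169552  c=𝟙ᵀq=40.788790  D=ac−b²=1.473033
λ₁=(c·0.189−b)/D = (40.788790·0.189−7.169552)/1.473033 = 0.366271
λ₂=(a−b·0.189)/D = (1.296325−7.169552·0.189)/1.473033 = -0.039864
w* = 0.366271·p + -0.039864·q:
  w_0 = 0.366271·2.2174 + -0.039864·10.9735 = 0.3747  (Tesla)
  w_1 = 0.366271·3.4844 + -0.039864·18.3144 = 0.5461  (Merck)
  w_2 = 0.366271·1.4677 + -0.039864·11.5009 = 0.0791  (Nike)
Σw_i=1.0000  μᵀw=0.1890
σ²=wᵀΣw=λ₁·μ_p+λ₂ = 0.366271·0.189 + -0.039864 = 0.029361 ≈ 0.0294

0.0294


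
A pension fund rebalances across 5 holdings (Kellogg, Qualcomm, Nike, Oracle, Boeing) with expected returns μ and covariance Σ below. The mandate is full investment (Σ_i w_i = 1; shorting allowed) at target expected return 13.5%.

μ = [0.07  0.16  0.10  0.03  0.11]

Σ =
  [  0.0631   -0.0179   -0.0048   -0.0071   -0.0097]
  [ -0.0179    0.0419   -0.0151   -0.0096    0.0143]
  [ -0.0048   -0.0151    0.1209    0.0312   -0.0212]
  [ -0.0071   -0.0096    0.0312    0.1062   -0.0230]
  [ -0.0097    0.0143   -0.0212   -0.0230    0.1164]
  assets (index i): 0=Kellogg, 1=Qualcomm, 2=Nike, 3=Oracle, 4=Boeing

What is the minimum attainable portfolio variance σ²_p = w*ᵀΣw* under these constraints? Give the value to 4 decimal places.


0.0154

g=Σ⁻¹μ = [3.0303  5.5359  1.6215  0.7158  0.9542]
h=Σ⁻¹𝟙 = [31.9376  41.5737  13.1235  13.8972  11.2813]
a=μᵀg=1.386443  b=𝟙ᵀg=11.857635  c=𝟙ᵀh=111.813294  D=ac−b²=14.419263
λ₁=(c·0.135−b)/D = (111.813294·0.135−11.857635)/14.419263 = 0.224502
λ₂=(a−b·0.135)/D = (1.386443−11.857635·0.135)/14.419263 = -0.014865
w* = 0.224502·g + -0.014865·h:
  w_0 = 0.224502·3.0303 + -0.014865·31.9376 = 0.2056  (Kellogg)
  w_1 = 0.224502·5.5359 + -0.014865·41.5737 = 0.6248  (Qualcomm)
  w_2 = 0.224502·1.6215 + -0.014865·13.1235 = 0.1689  (Nike)
  w_3 = 0.224502·0.7158 + -0.014865·13.8972 = -0.0459  (Oracle)
  w_4 = 0.224502·0.9542 + -0.014865·11.2813 = 0.0465  (Boeing)
Σw_i=1.0000  μᵀw=0.1350
σ²=wᵀΣw=λ₁·μ_p+λ₂ = 0.224502·0.135 + -0.014865 = 0.015443 ≈ 0.0154


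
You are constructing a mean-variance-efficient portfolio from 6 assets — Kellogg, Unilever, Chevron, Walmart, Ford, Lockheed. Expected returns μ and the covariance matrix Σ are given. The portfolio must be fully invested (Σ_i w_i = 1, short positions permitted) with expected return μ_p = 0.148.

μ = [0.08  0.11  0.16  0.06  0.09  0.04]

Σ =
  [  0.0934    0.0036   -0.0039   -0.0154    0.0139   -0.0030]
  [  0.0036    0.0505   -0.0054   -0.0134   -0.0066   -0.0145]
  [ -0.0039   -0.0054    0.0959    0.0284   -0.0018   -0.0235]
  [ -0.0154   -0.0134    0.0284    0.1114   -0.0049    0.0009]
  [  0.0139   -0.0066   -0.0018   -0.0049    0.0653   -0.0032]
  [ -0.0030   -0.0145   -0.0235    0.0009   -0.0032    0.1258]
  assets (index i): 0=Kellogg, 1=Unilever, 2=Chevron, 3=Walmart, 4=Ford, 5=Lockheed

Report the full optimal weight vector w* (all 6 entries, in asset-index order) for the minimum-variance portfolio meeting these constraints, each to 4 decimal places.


-0.0281  0.4394  0.6113  -0.1908  0.1764  -0.0083

p=Σ⁻¹μ = [0.6992  3.0246  2.0035  0.5536  1.6856  1.0965]
q=Σ⁻¹𝟙 = [9.7116  30.0319  13.0569  11.2865  18.1977  14.4635]
a=μᵀp=0.937993  b=𝟙ᵀp=9.063067  c=𝟙ᵀq=96.748148  D=ac−b²=8.609867
λ₁=(c·0.148−b)/D = (96.748148·0.148−9.063067)/8.609867 = 0.610423
λ₂=(a−b·0.148)/D = (0.937993−9.063067·0.148)/8.609867 = -0.046846
w* = 0.610423·p + -0.046846·q:
  w_0 = 0.610423·0.6992 + -0.046846·9.7116 = -0.0281  (Kellogg)
  w_1 = 0.610423·3.0246 + -0.046846·30.0319 = 0.4394  (Unilever)
  w_2 = 0.610423·2.0035 + -0.046846·13.0569 = 0.6113  (Chevron)
  w_3 = 0.610423·0.5536 + -0.046846·11.2865 = -0.1908  (Walmart)
  w_4 = 0.610423·1.6856 + -0.046846·18.1977 = 0.1764  (Ford)
  w_5 = 0.610423·1.0965 + -0.046846·14.4635 = -0.0083  (Lockheed)
Σw_i=1.0000  μᵀw=0.1480
σ²=wᵀΣw=λ₁·μ_p+λ₂ = 0.610423·0.148 + -0.046846 = 0.043496 ≈ 0.0435


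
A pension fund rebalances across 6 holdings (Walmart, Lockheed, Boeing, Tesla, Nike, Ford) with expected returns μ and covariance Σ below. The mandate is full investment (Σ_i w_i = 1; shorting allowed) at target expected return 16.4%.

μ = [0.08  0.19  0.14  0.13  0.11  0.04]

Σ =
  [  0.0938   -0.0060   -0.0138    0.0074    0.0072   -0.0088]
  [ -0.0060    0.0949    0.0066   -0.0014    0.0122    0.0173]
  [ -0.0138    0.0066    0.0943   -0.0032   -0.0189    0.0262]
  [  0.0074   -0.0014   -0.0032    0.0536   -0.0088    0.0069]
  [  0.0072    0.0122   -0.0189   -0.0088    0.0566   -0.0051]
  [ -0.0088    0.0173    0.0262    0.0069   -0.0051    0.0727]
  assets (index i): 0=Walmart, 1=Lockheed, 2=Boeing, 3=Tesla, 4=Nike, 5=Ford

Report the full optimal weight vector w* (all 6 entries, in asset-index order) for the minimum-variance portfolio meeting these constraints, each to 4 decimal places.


0.0384  0.2819  0.2928  0.3665  0.2557  -0.2355

x=Σ⁻¹μ = [0.7955  1.7229  2.3073  3.0228  2.6486  -0.6961]
y=Σ⁻¹𝟙 = [10.4737  5.9336  15.0913  21.2131  24.1013  7.8497]
a=μᵀx=1.370470  b=𝟙ᵀx=9.800904  c=𝟙ᵀy=84.662712  D=ac−b²=19.969986
λ₁=(c·0.164−b)/D = (84.662712·0.164−9.800904)/19.969986 = 0.204496
λ₂=(a−b·0.164)/D = (1.370470−9.800904·0.164)/19.969986 = -0.011862
w* = 0.204496·x + -0.011862·y:
  w_0 = 0.204496·0.7955 + -0.011862·10.4737 = 0.0384  (Walmart)
  w_1 = 0.204496·1.7229 + -0.011862·5.9336 = 0.2819  (Lockheed)
  w_2 = 0.204496·2.3073 + -0.011862·15.0913 = 0.2928  (Boeing)
  w_3 = 0.204496·3.0228 + -0.011862·21.2131 = 0.3665  (Tesla)
  w_4 = 0.204496·2.6486 + -0.011862·24.1013 = 0.2557  (Nike)
  w_5 = 0.204496·-0.6961 + -0.011862·7.8497 = -0.2355  (Ford)
Σw_i=1.0000  μᵀw=0.1640
σ²=wᵀΣw=λ₁·μ_p+λ₂ = 0.204496·0.164 + -0.011862 = 0.021676 ≈ 0.0217


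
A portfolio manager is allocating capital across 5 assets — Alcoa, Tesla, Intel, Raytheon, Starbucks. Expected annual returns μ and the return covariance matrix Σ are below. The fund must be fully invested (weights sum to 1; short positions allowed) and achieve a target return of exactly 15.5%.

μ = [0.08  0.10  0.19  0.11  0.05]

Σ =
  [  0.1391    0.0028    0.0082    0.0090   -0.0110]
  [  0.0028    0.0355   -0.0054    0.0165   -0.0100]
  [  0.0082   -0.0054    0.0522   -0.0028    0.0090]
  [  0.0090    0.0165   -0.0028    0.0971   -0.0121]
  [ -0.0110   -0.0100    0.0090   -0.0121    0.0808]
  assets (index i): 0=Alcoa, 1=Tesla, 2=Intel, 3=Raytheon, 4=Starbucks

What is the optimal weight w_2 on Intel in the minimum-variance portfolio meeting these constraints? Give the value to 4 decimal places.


x=Σ⁻¹μ = [0.2934  3.2348  3.8407  0.7596  0.7450]
y=Σ⁻¹𝟙 = [6.2506  31.9236  19.0727  6.8483  16.0792]
a=μᵀx=1.197486  b=𝟙ᵀx=8.873487  c=𝟙ᵀy=80.174350  D=ac−b²=17.268891
λ₁=(c·0.155−b)/D = (80.174350·0.155−8.873487)/17.268891 = 0.205777
λ₂=(a−b·0.155)/D = (1.197486−8.873487·0.155)/17.268891 = -0.010302
w* = 0.205777·x + -0.010302·y:
  w_0 = 0.205777·0.2934 + -0.010302·6.2506 = -0.0040  (Alcoa)
  w_1 = 0.205777·3.2348 + -0.010302·31.9236 = 0.3368  (Tesla)
  w_2 = 0.205777·3.8407 + -0.010302·19.0727 = 0.5938  (Intel)
  w_3 = 0.205777·0.7596 + -0.010302·6.8483 = 0.0858  (Raytheon)
  w_4 = 0.205777·0.7450 + -0.010302·16.0792 = -0.0123  (Starbucks)
Σw_i=1.0000  μᵀw=0.1550
σ²=wᵀΣw=λ₁·μ_p+λ₂ = 0.205777·0.155 + -0.010302 = 0.021593 ≈ 0.0216

0.5938


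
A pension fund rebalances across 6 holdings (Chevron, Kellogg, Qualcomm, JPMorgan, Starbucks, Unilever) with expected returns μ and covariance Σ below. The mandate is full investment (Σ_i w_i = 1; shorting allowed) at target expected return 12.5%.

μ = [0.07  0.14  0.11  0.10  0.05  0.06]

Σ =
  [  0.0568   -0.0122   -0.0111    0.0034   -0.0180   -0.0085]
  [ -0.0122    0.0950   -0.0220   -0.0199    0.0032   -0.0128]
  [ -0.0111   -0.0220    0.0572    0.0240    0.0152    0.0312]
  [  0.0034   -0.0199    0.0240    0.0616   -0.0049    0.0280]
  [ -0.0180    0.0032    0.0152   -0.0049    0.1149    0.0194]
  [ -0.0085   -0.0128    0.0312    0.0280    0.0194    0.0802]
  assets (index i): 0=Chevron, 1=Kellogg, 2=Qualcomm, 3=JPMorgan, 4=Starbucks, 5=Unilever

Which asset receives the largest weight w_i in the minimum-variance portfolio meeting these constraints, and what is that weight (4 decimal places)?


p=Σ⁻¹μ = [2.3873  2.6839  2.8598  1.4127  0.4651  -0.2887]
q=Σ⁻¹𝟙 = [29.5764  22.1565  21.8613  12.1699  9.6629  4.0488]
a=μᵀp=1.004633  b=𝟙ᵀp=9.520052  c=𝟙ᵀq=99.475698  D=ac−b²=9.305221
λ₁=(c·0.125−b)/D = (99.475698·0.125−9.520052)/9.305221 = 0.313202
λ₂=(a−b·0.125)/D = (1.004633−9.520052·0.125)/9.305221 = -0.019921
w* = 0.313202·p + -0.019921·q:
  w_0 = 0.313202·2.3873 + -0.019921·29.5764 = 0.1585  (Chevron)
  w_1 = 0.313202·2.6839 + -0.019921·22.1565 = 0.3992  (Kellogg)
  w_2 = 0.313202·2.8598 + -0.019921·21.8613 = 0.4602  (Qualcomm)
  w_3 = 0.313202·1.4127 + -0.019921·12.1699 = 0.2000  (JPMorgan)
  w_4 = 0.313202·0.4651 + -0.019921·9.6629 = -0.0468  (Starbucks)
  w_5 = 0.313202·-0.2887 + -0.019921·4.0488 = -0.1711  (Unilever)
Σw_i=1.0000  μᵀw=0.1250
σ²=wᵀΣw=λ₁·μ_p+λ₂ = 0.313202·0.125 + -0.019921 = 0.019229 ≈ 0.0192

Qualcomm (0.4602)


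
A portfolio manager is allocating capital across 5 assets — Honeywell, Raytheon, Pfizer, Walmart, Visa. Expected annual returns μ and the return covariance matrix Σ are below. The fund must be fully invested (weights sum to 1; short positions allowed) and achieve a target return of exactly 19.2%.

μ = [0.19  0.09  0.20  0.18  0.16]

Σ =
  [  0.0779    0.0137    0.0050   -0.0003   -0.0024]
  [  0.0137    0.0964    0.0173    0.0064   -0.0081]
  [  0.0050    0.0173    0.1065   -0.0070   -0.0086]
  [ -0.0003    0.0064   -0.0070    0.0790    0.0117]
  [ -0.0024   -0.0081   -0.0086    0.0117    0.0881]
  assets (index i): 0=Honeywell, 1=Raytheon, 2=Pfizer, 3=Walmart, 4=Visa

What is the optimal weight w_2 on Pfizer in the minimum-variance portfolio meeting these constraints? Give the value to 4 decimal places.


p=Σ⁻¹μ = [2.3301  0.2479  2.0176  2.1779  1.8101]
q=Σ⁻¹𝟙 = [11.3536  7.3265  9.3519  11.1948  11.7598]
a=μᵀp=1.550190  b=𝟙ᵀp=8.583604  c=𝟙ᵀq=50.986724  D=ac−b²=5.360825
λ₁=(c·0.192−b)/D = (50.986724·0.192−8.583604)/5.360825 = 0.224937
λ₂=(a−b·0.192)/D = (1.550190−8.583604·0.192)/5.360825 = -0.018255
w* = 0.224937·p + -0.018255·q:
  w_0 = 0.224937·2.3301 + -0.018255·11.3536 = 0.3169  (Honeywell)
  w_1 = 0.224937·0.2479 + -0.018255·7.3265 = -0.0780  (Raytheon)
  w_2 = 0.224937·2.0176 + -0.018255·9.3519 = 0.2831  (Pfizer)
  w_3 = 0.224937·2.1779 + -0.018255·11.1948 = 0.2855  (Walmart)
  w_4 = 0.224937·1.8101 + -0.018255·11.7598 = 0.1925  (Visa)
Σw_i=1.0000  μᵀw=0.1920
σ²=wᵀΣw=λ₁·μ_p+λ₂ = 0.224937·0.192 + -0.018255 = 0.024933 ≈ 0.0249

0.2831


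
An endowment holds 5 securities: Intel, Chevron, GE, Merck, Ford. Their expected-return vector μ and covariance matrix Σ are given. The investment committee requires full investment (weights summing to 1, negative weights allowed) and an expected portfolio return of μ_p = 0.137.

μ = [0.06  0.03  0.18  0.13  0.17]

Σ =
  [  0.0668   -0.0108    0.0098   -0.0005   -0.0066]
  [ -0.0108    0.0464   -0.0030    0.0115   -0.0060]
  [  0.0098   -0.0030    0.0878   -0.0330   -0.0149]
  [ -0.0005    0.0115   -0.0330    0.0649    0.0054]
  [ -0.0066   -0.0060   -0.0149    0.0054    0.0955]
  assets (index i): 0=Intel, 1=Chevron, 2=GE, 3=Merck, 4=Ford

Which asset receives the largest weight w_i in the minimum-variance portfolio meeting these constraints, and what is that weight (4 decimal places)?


g=Σ⁻¹μ = [0.6663  0.4275  3.7402  3.6487  2.2303]
h=Σ⁻¹𝟙 = [17.4671  23.8334  20.5417  20.4981  15.2216]
a=μᵀg=1.579514  b=𝟙ᵀg=10.712975  c=𝟙ᵀh=97.562046  D=ac−b²=39.332745
λ₁=(c·0.137−b)/D = (97.562046·0.137−10.712975)/39.332745 = 0.067451
λ₂=(a−b·0.137)/D = (1.579514−10.712975·0.137)/39.332745 = 0.002843
w* = 0.067451·g + 0.002843·h:
  w_0 = 0.067451·0.6663 + 0.002843·17.4671 = 0.0946  (Intel)
  w_1 = 0.067451·0.4275 + 0.002843·23.8334 = 0.0966  (Chevron)
  w_2 = 0.067451·3.7402 + 0.002843·20.5417 = 0.3107  (GE)
  w_3 = 0.067451·3.6487 + 0.002843·20.4981 = 0.3044  (Merck)
  w_4 = 0.067451·2.2303 + 0.002843·15.2216 = 0.1937  (Ford)
Σw_i=1.0000  μᵀw=0.1370
σ²=wᵀΣw=λ₁·μ_p+λ₂ = 0.067451·0.137 + 0.002843 = 0.012084 ≈ 0.0121

GE (0.3107)
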